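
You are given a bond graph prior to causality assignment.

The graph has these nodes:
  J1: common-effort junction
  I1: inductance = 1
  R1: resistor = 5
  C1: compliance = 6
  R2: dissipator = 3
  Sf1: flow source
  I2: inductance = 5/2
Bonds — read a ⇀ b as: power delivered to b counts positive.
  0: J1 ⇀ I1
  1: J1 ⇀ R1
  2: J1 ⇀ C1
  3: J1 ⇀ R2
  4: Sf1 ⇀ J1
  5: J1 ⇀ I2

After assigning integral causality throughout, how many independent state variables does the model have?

3  (C1, I1, I2 all integral)

bond 4 stroke→Sf1  (Sf1 (Sf) sets flow on bond)
bond 0 stroke→I1  (I1 outputs flow p/I1)
bond 2 stroke→J1  (C1: C, integral causality)
bond 1 stroke→R1  (0-jn J1 has e-setter on 2)
bond 3 stroke→R2  (0-jn J1 has e-setter on 2)
bond 5 stroke→I2  (J1 effort already set via bond 2)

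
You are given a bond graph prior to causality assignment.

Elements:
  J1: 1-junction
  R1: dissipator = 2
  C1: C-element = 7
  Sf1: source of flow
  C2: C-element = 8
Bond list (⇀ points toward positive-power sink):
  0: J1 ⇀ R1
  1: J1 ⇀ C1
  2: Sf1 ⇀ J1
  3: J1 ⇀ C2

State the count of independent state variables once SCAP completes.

#2 |Sf1  (source Sf1 imposes f)
#0 |J1  (J1 flow already set via bond 2)
#1 |J1  (J1: bond 2 brought flow, rest push out)
#3 |J1  (1-jn J1 has f-setter on 2)

2  (C1, C2 all integral)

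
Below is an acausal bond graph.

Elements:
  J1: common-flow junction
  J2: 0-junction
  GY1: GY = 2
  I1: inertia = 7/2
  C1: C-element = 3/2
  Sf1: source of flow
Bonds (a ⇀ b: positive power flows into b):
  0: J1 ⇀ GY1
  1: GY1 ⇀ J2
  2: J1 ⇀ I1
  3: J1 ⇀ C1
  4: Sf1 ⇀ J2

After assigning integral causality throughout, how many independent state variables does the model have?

β4 |Sf1  (source Sf1 imposes f)
β1 |J2  (only one effort-in slot at J2)
β0 |J1  (GY1: gyrator matches bond 1)
β2 |I1  (I1 integral (f out))
β3 |J1  (J1 flow already set via bond 2)

2  (C1, I1 all integral)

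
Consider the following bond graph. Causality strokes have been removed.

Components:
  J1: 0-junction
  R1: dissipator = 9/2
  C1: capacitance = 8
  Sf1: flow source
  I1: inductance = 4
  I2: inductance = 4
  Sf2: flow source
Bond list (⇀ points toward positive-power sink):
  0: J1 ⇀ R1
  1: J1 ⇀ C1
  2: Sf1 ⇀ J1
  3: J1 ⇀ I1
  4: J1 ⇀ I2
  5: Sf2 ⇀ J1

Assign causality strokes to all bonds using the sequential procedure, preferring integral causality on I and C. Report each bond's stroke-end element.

bond 0 stroke at R1
bond 1 stroke at J1
bond 2 stroke at Sf1
bond 3 stroke at I1
bond 4 stroke at I2
bond 5 stroke at Sf2

bond 2 stroke→Sf1  (Sf1 fixes flow; stroke at Sf1)
bond 5 stroke→Sf2  (source Sf2 imposes f)
bond 1 stroke→J1  (C1 integral (e out))
bond 0 stroke→R1  (J1 effort already set via bond 1)
bond 3 stroke→I1  (J1 effort already set via bond 1)
bond 4 stroke→I2  (common-e at J1 fixed by 1)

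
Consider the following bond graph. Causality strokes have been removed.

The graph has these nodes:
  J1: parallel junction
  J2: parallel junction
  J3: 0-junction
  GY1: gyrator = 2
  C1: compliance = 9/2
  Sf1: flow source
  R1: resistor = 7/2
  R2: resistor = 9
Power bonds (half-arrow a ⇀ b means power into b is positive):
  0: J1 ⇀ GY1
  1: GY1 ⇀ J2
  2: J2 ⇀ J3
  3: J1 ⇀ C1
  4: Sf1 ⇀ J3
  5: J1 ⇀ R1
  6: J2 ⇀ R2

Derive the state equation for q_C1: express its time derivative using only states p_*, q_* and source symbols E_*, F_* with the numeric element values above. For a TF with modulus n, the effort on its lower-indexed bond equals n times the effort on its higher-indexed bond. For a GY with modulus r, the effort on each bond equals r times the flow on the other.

dq_C1/dt = -9*F_Sf1/2 - 71*q_C1/126

bond 4 stroke at Sf1  (Sf1: flow source, stroke at near end)
bond 2 stroke at J3  (closing 0-jn rule on J3)
bond 3 stroke at J1  (C1: C, integral causality)
bond 0 stroke at GY1  (0-jn J1 has e-setter on 3)
bond 5 stroke at R1  (common-e at J1 fixed by 3)
bond 1 stroke at GY1  (GY1 both-in/both-out from 0)
bond 6 stroke at J2  (J2: last free bond brings effort in)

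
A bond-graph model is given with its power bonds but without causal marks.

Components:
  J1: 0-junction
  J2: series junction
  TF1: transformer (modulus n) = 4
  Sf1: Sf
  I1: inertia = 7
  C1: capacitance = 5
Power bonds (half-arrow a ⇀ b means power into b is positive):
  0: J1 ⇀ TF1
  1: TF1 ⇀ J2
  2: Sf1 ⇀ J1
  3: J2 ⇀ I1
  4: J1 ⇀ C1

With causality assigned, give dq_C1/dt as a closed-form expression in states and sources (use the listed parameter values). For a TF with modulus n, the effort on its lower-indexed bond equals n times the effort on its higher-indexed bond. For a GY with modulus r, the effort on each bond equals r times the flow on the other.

dq_C1/dt = F_Sf1 - p_I1/28

b2 →Sf1  (Sf1: flow source, stroke at near end)
b3 →I1  (prefer integral on I1)
b1 →J2  (1-jn J2 has f-setter on 3)
b0 →TF1  (through TF1, causality passes straight; one stroke at TF1)
b4 →J1  (closing 0-jn rule on J1)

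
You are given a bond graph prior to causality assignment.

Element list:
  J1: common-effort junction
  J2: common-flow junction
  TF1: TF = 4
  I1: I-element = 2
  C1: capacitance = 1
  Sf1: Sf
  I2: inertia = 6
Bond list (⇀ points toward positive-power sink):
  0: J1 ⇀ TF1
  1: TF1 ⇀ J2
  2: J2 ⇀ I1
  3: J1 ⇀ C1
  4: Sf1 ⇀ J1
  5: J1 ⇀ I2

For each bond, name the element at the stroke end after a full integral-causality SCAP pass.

b4 stroke→Sf1  (Sf1 fixes flow; stroke at Sf1)
b2 stroke→I1  (I1 integral (f out))
b1 stroke→J2  (1-jn J2 has f-setter on 2)
b0 stroke→TF1  (TF1: transformer flips bond 1)
b3 stroke→J1  (prefer integral on C1)
b5 stroke→I2  (0-jn J1 has e-setter on 3)

bond 0 stroke→TF1
bond 1 stroke→J2
bond 2 stroke→I1
bond 3 stroke→J1
bond 4 stroke→Sf1
bond 5 stroke→I2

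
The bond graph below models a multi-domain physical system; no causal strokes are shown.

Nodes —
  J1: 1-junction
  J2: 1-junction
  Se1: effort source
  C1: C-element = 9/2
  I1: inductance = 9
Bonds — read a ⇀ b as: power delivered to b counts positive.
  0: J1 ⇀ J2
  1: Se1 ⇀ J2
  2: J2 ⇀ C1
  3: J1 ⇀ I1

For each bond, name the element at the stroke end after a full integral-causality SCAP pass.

β0 →J1
β1 →J2
β2 →J2
β3 →I1

β1 stroke→J2  (Se1 (Se) sets effort on bond)
β2 stroke→J2  (C1: C, integral causality)
β0 stroke→J1  (J2: last free bond brings flow in)
β3 stroke→I1  (J1 needs exactly one f-in)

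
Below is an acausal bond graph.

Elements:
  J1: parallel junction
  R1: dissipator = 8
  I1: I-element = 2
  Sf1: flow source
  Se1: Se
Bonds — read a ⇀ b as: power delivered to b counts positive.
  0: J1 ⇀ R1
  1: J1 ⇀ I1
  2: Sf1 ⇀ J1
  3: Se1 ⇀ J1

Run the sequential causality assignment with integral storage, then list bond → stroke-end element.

β2 |Sf1  (Sf1 fixes flow; stroke at Sf1)
β3 |J1  (source Se1 imposes e)
β0 |R1  (J1: bond 3 brought effort, rest push out)
β1 |I1  (J1: bond 3 brought effort, rest push out)

bond 0 stroke at R1
bond 1 stroke at I1
bond 2 stroke at Sf1
bond 3 stroke at J1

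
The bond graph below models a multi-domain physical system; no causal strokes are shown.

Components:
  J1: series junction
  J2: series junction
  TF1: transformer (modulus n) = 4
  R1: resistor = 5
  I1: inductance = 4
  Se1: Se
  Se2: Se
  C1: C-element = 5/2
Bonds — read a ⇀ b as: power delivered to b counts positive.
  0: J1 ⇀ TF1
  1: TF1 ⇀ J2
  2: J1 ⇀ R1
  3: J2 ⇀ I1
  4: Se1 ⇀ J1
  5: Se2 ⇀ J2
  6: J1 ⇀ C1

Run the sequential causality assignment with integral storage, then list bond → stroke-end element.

b4 stroke at J1  (source Se1 imposes e)
b5 stroke at J2  (Se2: effort source, stroke at far end)
b3 stroke at I1  (I1: I, integral causality)
b1 stroke at J2  (1-jn J2 has f-setter on 3)
b0 stroke at TF1  (TF TF1: opposite of bond 1)
b2 stroke at J1  (J1: bond 0 brought flow, rest push out)
b6 stroke at J1  (1-jn J1 has f-setter on 0)

b0 stroke at TF1
b1 stroke at J2
b2 stroke at J1
b3 stroke at I1
b4 stroke at J1
b5 stroke at J2
b6 stroke at J1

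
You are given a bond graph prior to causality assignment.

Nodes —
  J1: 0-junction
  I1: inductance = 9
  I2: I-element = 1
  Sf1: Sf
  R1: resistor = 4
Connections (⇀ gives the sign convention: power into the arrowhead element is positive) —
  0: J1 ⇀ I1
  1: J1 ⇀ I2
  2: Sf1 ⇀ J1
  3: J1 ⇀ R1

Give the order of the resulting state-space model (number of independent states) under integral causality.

bond 2 →Sf1  (Sf1: flow source, stroke at near end)
bond 0 →I1  (I1 integral (f out))
bond 1 →I2  (I2 outputs flow p/I2)
bond 3 →J1  (only one effort-in slot at J1)

2  (I1, I2 all integral)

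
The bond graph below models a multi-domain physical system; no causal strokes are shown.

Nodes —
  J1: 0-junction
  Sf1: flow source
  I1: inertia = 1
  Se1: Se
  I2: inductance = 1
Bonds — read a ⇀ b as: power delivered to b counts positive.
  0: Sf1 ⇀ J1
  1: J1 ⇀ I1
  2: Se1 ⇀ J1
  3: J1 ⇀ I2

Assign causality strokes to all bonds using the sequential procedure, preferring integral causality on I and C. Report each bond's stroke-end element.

β0 stroke→Sf1  (Sf1 (Sf) sets flow on bond)
β2 stroke→J1  (Se1 (Se) sets effort on bond)
β1 stroke→I1  (J1 effort already set via bond 2)
β3 stroke→I2  (J1: bond 2 brought effort, rest push out)

#0 stroke→Sf1
#1 stroke→I1
#2 stroke→J1
#3 stroke→I2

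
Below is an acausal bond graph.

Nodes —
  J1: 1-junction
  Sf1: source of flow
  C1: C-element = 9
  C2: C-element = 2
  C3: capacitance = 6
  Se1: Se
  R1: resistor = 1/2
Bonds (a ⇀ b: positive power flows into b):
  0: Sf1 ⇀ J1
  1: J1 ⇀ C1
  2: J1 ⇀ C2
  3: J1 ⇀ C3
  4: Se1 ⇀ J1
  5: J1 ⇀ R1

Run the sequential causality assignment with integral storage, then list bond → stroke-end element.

b0 →Sf1  (Sf1 fixes flow; stroke at Sf1)
b4 →J1  (source Se1 imposes e)
b1 →J1  (1-jn J1 has f-setter on 0)
b2 →J1  (J1 flow already set via bond 0)
b3 →J1  (J1: bond 0 brought flow, rest push out)
b5 →J1  (J1: bond 0 brought flow, rest push out)

b0 |Sf1
b1 |J1
b2 |J1
b3 |J1
b4 |J1
b5 |J1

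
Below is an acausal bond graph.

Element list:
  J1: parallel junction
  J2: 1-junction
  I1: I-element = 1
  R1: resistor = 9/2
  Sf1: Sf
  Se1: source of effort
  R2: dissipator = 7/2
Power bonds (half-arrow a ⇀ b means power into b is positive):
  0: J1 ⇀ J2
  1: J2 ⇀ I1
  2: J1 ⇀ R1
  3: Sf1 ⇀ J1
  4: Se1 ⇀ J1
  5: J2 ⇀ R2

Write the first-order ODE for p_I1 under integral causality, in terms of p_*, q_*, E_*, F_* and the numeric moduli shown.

dp_I1/dt = E_Se1 - 7*p_I1/2

b3 stroke→Sf1  (Sf1 (Sf) sets flow on bond)
b4 stroke→J1  (source Se1 imposes e)
b0 stroke→J2  (0-jn J1 has e-setter on 4)
b2 stroke→R1  (J1: bond 4 brought effort, rest push out)
b1 stroke→I1  (prefer integral on I1)
b5 stroke→J2  (J2 flow already set via bond 1)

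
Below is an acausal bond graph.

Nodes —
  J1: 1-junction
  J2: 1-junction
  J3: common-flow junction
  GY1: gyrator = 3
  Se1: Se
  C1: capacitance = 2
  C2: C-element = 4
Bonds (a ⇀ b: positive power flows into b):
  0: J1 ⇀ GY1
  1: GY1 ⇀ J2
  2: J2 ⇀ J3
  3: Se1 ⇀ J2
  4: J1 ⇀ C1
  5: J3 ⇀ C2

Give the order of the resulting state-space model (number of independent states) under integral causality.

β3 stroke at J2  (Se1: effort source, stroke at far end)
β4 stroke at J1  (prefer integral on C1)
β0 stroke at GY1  (only one flow-in slot at J1)
β1 stroke at GY1  (GY GY1: same side as bond 0)
β2 stroke at J2  (1-jn J2 has f-setter on 1)
β5 stroke at J3  (1-jn J3 has f-setter on 2)

2  (C1, C2 all integral)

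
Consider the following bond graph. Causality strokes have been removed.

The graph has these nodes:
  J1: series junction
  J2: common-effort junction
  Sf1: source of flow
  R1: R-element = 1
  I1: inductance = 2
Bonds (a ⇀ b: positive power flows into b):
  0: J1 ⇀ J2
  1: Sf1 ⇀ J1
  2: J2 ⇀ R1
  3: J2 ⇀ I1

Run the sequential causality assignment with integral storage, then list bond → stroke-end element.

b0 stroke→J1
b1 stroke→Sf1
b2 stroke→J2
b3 stroke→I1

b1 →Sf1  (Sf1: flow source, stroke at near end)
b0 →J1  (J1 flow already set via bond 1)
b3 →I1  (prefer integral on I1)
b2 →J2  (J2 needs exactly one e-in)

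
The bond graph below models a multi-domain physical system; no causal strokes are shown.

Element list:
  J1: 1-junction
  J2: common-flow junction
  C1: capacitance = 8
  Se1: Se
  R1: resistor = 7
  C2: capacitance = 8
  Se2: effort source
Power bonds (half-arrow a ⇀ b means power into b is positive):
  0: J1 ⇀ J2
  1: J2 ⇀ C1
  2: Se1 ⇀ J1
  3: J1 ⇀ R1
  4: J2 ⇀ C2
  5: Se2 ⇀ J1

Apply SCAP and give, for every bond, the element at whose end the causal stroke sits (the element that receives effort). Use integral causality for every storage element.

#2 stroke→J1  (Se1: effort source, stroke at far end)
#5 stroke→J1  (source Se2 imposes e)
#1 stroke→J2  (C1: C, integral causality)
#4 stroke→J2  (prefer integral on C2)
#0 stroke→J1  (closing 1-jn rule on J2)
#3 stroke→R1  (closing 1-jn rule on J1)

#0 stroke→J1
#1 stroke→J2
#2 stroke→J1
#3 stroke→R1
#4 stroke→J2
#5 stroke→J1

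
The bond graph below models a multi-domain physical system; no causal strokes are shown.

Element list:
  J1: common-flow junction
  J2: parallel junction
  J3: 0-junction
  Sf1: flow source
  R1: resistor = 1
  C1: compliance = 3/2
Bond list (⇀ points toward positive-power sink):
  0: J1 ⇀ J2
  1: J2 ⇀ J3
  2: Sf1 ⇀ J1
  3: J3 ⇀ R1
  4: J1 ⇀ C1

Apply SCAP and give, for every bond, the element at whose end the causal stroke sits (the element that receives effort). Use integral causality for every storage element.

bond 2 |Sf1  (source Sf1 imposes f)
bond 0 |J1  (J1: bond 2 brought flow, rest push out)
bond 4 |J1  (J1 flow already set via bond 2)
bond 1 |J2  (J2: last free bond brings effort in)
bond 3 |J3  (J3 needs exactly one e-in)

#0 |J1
#1 |J2
#2 |Sf1
#3 |J3
#4 |J1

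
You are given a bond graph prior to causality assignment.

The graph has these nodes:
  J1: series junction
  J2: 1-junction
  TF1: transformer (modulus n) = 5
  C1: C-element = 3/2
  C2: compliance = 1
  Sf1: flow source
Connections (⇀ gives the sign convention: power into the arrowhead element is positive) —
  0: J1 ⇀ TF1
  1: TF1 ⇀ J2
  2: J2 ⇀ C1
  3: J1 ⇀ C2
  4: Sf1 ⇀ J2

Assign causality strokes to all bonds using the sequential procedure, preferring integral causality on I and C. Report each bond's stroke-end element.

β4 stroke→Sf1  (Sf1 fixes flow; stroke at Sf1)
β1 stroke→J2  (J2 flow already set via bond 4)
β2 stroke→J2  (J2: bond 4 brought flow, rest push out)
β0 stroke→TF1  (through TF1, causality passes straight; one stroke at TF1)
β3 stroke→J1  (1-jn J1 has f-setter on 0)

b0 →TF1
b1 →J2
b2 →J2
b3 →J1
b4 →Sf1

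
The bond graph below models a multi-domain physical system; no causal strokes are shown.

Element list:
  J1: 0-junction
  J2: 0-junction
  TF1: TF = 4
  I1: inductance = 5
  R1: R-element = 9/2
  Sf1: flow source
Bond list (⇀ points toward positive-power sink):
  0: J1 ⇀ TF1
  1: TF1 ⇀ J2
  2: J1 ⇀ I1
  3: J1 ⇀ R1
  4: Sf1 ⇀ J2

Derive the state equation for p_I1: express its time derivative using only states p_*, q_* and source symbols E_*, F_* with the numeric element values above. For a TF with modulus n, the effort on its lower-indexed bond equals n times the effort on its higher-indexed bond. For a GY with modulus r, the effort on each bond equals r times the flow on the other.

dp_I1/dt = 9*F_Sf1/8 - 9*p_I1/10

bond 4 →Sf1  (Sf1: flow source, stroke at near end)
bond 1 →J2  (closing 0-jn rule on J2)
bond 0 →TF1  (TF1: transformer flips bond 1)
bond 2 →I1  (I1 integral (f out))
bond 3 →J1  (J1: last free bond brings effort in)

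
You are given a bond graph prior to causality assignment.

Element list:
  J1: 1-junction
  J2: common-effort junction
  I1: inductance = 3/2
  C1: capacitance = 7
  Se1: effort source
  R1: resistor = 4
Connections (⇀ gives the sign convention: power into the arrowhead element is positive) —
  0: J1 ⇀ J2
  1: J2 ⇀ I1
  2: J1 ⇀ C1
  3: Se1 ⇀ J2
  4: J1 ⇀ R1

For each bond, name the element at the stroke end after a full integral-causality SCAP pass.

β0 →J1
β1 →I1
β2 →J1
β3 →J2
β4 →R1

bond 3 stroke at J2  (Se1 (Se) sets effort on bond)
bond 0 stroke at J1  (J2: bond 3 brought effort, rest push out)
bond 1 stroke at I1  (J2 effort already set via bond 3)
bond 2 stroke at J1  (prefer integral on C1)
bond 4 stroke at R1  (only one flow-in slot at J1)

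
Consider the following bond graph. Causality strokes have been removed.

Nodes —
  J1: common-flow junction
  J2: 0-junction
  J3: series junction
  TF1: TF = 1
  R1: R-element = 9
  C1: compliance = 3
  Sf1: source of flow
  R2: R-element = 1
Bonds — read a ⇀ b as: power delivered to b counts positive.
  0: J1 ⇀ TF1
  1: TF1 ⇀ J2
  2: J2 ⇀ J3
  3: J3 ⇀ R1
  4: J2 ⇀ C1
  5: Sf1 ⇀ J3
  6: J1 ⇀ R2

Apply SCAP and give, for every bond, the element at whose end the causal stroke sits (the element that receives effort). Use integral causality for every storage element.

b5 stroke→Sf1  (Sf1 fixes flow; stroke at Sf1)
b2 stroke→J3  (1-jn J3 has f-setter on 5)
b3 stroke→J3  (J3: bond 5 brought flow, rest push out)
b4 stroke→J2  (prefer integral on C1)
b1 stroke→TF1  (0-jn J2 has e-setter on 4)
b0 stroke→J1  (TF1: transformer flips bond 1)
b6 stroke→R2  (closing 1-jn rule on J1)

#0 stroke at J1
#1 stroke at TF1
#2 stroke at J3
#3 stroke at J3
#4 stroke at J2
#5 stroke at Sf1
#6 stroke at R2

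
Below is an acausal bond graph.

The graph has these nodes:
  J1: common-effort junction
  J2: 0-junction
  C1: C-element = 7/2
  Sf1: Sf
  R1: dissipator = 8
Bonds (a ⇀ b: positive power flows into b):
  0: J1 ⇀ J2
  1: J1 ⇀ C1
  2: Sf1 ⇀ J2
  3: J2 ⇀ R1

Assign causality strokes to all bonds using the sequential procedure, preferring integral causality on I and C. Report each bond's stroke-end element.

bond 2 stroke→Sf1  (Sf1 fixes flow; stroke at Sf1)
bond 1 stroke→J1  (C1 integral (e out))
bond 0 stroke→J2  (J1: bond 1 brought effort, rest push out)
bond 3 stroke→R1  (0-jn J2 has e-setter on 0)

β0 stroke→J2
β1 stroke→J1
β2 stroke→Sf1
β3 stroke→R1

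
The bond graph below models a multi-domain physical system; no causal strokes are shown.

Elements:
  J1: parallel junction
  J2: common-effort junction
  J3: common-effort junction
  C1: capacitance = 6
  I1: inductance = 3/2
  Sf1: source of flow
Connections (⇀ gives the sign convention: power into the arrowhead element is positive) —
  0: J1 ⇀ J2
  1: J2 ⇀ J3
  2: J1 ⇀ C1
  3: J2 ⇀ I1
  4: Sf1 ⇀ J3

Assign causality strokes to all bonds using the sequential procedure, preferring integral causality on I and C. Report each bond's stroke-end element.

bond 4 stroke at Sf1  (source Sf1 imposes f)
bond 1 stroke at J3  (J3: last free bond brings effort in)
bond 2 stroke at J1  (C1: C, integral causality)
bond 0 stroke at J2  (J1: bond 2 brought effort, rest push out)
bond 3 stroke at I1  (0-jn J2 has e-setter on 0)

bond 0 |J2
bond 1 |J3
bond 2 |J1
bond 3 |I1
bond 4 |Sf1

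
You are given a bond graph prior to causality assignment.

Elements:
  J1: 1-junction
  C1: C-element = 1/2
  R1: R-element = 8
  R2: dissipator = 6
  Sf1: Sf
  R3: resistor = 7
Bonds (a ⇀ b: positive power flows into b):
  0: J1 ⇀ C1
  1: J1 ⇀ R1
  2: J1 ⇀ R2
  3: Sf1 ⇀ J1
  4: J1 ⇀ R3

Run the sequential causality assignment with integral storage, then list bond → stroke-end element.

β0 stroke at J1
β1 stroke at J1
β2 stroke at J1
β3 stroke at Sf1
β4 stroke at J1

β3 stroke→Sf1  (Sf1 (Sf) sets flow on bond)
β0 stroke→J1  (common-f at J1 fixed by 3)
β1 stroke→J1  (J1 flow already set via bond 3)
β2 stroke→J1  (J1: bond 3 brought flow, rest push out)
β4 stroke→J1  (J1 flow already set via bond 3)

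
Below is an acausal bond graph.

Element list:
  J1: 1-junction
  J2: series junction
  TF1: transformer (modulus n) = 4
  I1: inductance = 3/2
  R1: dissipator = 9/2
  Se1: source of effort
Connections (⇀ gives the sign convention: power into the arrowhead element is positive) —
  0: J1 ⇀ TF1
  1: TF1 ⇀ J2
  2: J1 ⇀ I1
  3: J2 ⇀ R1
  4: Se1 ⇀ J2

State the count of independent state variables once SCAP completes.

1  (I1 all integral)

β4 stroke→J2  (Se1: effort source, stroke at far end)
β2 stroke→I1  (I1 outputs flow p/I1)
β0 stroke→J1  (J1 flow already set via bond 2)
β1 stroke→TF1  (through TF1, causality passes straight; one stroke at TF1)
β3 stroke→J2  (common-f at J2 fixed by 1)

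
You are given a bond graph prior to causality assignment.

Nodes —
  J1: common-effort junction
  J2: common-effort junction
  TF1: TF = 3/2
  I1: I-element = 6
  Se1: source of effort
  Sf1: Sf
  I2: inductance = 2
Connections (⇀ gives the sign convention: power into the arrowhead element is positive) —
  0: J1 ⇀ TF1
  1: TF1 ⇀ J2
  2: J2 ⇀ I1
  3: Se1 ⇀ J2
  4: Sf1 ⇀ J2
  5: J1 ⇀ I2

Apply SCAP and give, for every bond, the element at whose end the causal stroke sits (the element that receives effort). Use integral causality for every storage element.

b0 |J1
b1 |TF1
b2 |I1
b3 |J2
b4 |Sf1
b5 |I2

β3 |J2  (source Se1 imposes e)
β4 |Sf1  (Sf1 fixes flow; stroke at Sf1)
β1 |TF1  (common-e at J2 fixed by 3)
β2 |I1  (0-jn J2 has e-setter on 3)
β0 |J1  (through TF1, causality passes straight; one stroke at TF1)
β5 |I2  (common-e at J1 fixed by 0)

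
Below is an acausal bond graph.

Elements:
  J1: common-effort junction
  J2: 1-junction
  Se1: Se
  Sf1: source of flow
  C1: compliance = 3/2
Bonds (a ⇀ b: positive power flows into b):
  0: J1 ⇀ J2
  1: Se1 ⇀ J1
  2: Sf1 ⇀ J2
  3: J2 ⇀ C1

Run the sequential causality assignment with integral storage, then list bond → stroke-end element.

b1 stroke at J1  (Se1 (Se) sets effort on bond)
b2 stroke at Sf1  (Sf1 fixes flow; stroke at Sf1)
b0 stroke at J2  (common-e at J1 fixed by 1)
b3 stroke at J2  (1-jn J2 has f-setter on 2)

bond 0 stroke at J2
bond 1 stroke at J1
bond 2 stroke at Sf1
bond 3 stroke at J2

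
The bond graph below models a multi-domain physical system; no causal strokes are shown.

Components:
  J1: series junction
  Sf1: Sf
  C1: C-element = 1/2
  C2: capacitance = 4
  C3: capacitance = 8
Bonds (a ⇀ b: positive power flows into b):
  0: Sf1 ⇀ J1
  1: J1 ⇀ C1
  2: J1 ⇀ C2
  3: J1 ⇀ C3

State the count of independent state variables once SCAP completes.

bond 0 stroke at Sf1  (Sf1: flow source, stroke at near end)
bond 1 stroke at J1  (common-f at J1 fixed by 0)
bond 2 stroke at J1  (J1: bond 0 brought flow, rest push out)
bond 3 stroke at J1  (common-f at J1 fixed by 0)

3  (C1, C2, C3 all integral)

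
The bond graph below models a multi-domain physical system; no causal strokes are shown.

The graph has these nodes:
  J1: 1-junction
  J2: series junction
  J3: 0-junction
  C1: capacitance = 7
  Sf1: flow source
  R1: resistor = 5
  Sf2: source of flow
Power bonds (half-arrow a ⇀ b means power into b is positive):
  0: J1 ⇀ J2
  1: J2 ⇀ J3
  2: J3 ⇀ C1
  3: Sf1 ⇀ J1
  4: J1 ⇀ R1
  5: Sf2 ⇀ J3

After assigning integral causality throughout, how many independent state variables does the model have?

bond 3 stroke→Sf1  (source Sf1 imposes f)
bond 5 stroke→Sf2  (source Sf2 imposes f)
bond 0 stroke→J1  (J1 flow already set via bond 3)
bond 4 stroke→J1  (common-f at J1 fixed by 3)
bond 1 stroke→J2  (J2 flow already set via bond 0)
bond 2 stroke→J3  (closing 0-jn rule on J3)

1  (C1 all integral)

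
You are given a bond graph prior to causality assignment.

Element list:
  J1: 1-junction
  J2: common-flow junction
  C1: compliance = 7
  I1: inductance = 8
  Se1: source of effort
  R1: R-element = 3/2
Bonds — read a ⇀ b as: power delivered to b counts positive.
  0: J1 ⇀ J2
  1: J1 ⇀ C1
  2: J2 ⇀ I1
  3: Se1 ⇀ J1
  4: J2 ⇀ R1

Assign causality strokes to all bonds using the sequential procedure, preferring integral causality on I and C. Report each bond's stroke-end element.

#3 →J1  (Se1 fixes effort; stroke away)
#1 →J1  (C1 integral (e out))
#0 →J2  (J1 needs exactly one f-in)
#2 →I1  (I1 integral (f out))
#4 →J2  (common-f at J2 fixed by 2)

b0 stroke at J2
b1 stroke at J1
b2 stroke at I1
b3 stroke at J1
b4 stroke at J2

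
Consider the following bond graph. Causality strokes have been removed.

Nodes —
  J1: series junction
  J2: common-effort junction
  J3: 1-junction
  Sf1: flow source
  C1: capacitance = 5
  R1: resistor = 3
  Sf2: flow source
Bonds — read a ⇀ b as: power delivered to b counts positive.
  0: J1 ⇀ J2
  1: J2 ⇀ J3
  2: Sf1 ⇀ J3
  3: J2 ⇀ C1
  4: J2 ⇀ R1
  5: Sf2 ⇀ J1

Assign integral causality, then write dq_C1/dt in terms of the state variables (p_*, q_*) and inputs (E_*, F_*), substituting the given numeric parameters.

β2 |Sf1  (Sf1 (Sf) sets flow on bond)
β5 |Sf2  (source Sf2 imposes f)
β0 |J1  (common-f at J1 fixed by 5)
β1 |J3  (J3: bond 2 brought flow, rest push out)
β3 |J2  (C1: C, integral causality)
β4 |R1  (J2: bond 3 brought effort, rest push out)

dq_C1/dt = -F_Sf1 + F_Sf2 - q_C1/15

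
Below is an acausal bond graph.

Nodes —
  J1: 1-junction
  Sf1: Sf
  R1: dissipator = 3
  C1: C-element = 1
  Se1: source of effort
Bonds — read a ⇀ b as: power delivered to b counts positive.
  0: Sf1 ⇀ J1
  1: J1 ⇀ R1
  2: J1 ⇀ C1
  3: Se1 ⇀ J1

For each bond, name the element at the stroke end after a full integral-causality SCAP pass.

β0 stroke→Sf1
β1 stroke→J1
β2 stroke→J1
β3 stroke→J1

#0 stroke→Sf1  (Sf1: flow source, stroke at near end)
#3 stroke→J1  (Se1: effort source, stroke at far end)
#1 stroke→J1  (common-f at J1 fixed by 0)
#2 stroke→J1  (J1 flow already set via bond 0)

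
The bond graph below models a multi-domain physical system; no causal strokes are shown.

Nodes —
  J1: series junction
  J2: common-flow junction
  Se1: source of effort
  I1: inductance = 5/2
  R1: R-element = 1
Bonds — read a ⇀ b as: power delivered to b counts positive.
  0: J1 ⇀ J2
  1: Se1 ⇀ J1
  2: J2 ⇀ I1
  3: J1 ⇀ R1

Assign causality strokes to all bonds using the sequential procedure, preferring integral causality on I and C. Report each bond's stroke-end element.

#0 stroke at J2
#1 stroke at J1
#2 stroke at I1
#3 stroke at J1

b1 |J1  (Se1 fixes effort; stroke away)
b2 |I1  (I1: I, integral causality)
b0 |J2  (J2: bond 2 brought flow, rest push out)
b3 |J1  (common-f at J1 fixed by 0)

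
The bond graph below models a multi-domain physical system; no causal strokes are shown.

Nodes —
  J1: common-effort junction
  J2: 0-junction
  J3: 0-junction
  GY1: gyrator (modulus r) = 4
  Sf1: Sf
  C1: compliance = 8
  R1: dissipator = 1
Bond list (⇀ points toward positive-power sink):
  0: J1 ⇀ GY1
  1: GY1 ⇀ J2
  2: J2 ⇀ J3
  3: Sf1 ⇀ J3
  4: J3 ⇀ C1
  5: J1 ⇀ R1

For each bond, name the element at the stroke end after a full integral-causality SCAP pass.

#0 |GY1
#1 |GY1
#2 |J2
#3 |Sf1
#4 |J3
#5 |J1

bond 3 →Sf1  (source Sf1 imposes f)
bond 4 →J3  (C1 integral (e out))
bond 2 →J2  (common-e at J3 fixed by 4)
bond 1 →GY1  (common-e at J2 fixed by 2)
bond 0 →GY1  (through GY1, causality inverts; strokes same side of GY1)
bond 5 →J1  (J1: last free bond brings effort in)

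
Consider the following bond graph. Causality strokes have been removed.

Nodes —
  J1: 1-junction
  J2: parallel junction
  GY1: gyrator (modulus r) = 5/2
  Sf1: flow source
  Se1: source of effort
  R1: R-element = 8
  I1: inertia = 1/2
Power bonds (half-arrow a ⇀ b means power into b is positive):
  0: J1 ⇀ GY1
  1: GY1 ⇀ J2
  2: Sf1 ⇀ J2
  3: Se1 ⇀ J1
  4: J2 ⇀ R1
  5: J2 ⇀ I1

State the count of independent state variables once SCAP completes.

1  (I1 all integral)

bond 2 stroke at Sf1  (source Sf1 imposes f)
bond 3 stroke at J1  (Se1: effort source, stroke at far end)
bond 0 stroke at GY1  (J1 needs exactly one f-in)
bond 1 stroke at GY1  (GY GY1: same side as bond 0)
bond 5 stroke at I1  (I1: I, integral causality)
bond 4 stroke at J2  (J2: last free bond brings effort in)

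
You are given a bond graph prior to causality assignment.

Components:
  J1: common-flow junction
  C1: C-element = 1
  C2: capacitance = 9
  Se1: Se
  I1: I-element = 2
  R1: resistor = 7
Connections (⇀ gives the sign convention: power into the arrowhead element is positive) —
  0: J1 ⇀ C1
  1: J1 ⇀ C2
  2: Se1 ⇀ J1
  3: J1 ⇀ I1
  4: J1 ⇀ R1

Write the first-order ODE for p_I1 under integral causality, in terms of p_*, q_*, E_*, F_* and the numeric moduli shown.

bond 2 →J1  (Se1: effort source, stroke at far end)
bond 0 →J1  (C1 outputs effort q/C1)
bond 1 →J1  (C2 integral (e out))
bond 3 →I1  (I1 outputs flow p/I1)
bond 4 →J1  (common-f at J1 fixed by 3)

dp_I1/dt = E_Se1 - 7*p_I1/2 - q_C1 - q_C2/9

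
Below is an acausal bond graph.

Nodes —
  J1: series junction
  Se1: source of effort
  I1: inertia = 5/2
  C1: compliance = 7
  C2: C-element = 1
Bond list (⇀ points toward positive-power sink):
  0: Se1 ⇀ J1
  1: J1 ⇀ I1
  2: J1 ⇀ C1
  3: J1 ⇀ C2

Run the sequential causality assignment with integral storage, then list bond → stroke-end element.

β0 stroke at J1  (Se1: effort source, stroke at far end)
β1 stroke at I1  (I1 integral (f out))
β2 stroke at J1  (1-jn J1 has f-setter on 1)
β3 stroke at J1  (1-jn J1 has f-setter on 1)

bond 0 |J1
bond 1 |I1
bond 2 |J1
bond 3 |J1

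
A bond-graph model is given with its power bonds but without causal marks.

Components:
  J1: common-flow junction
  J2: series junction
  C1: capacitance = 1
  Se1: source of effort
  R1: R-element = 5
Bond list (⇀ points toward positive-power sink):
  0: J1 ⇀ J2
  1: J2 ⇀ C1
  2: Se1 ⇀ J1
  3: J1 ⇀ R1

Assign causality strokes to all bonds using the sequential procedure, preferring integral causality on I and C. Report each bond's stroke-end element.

#0 stroke at J1
#1 stroke at J2
#2 stroke at J1
#3 stroke at R1

bond 2 stroke→J1  (Se1: effort source, stroke at far end)
bond 1 stroke→J2  (C1: C, integral causality)
bond 0 stroke→J1  (closing 1-jn rule on J2)
bond 3 stroke→R1  (closing 1-jn rule on J1)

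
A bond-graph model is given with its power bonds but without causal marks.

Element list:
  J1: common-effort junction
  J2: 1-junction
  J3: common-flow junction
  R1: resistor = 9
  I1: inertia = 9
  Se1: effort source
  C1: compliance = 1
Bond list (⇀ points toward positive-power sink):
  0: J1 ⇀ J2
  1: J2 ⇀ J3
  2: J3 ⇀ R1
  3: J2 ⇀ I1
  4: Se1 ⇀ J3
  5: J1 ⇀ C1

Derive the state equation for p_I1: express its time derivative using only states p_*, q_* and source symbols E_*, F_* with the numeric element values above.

dp_I1/dt = E_Se1 - p_I1 + q_C1

b4 stroke→J3  (Se1: effort source, stroke at far end)
b3 stroke→I1  (I1 integral (f out))
b0 stroke→J2  (J2: bond 3 brought flow, rest push out)
b1 stroke→J2  (J2: bond 3 brought flow, rest push out)
b2 stroke→J3  (J3: bond 1 brought flow, rest push out)
b5 stroke→J1  (J1: last free bond brings effort in)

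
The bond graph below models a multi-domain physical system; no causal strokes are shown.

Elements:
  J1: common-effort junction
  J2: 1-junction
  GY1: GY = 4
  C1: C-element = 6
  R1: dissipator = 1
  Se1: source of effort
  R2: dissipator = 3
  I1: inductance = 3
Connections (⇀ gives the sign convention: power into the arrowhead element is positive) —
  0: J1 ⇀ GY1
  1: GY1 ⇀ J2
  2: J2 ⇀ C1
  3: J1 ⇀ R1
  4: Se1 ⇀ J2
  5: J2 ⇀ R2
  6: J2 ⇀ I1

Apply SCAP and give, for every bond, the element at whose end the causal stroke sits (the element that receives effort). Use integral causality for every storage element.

b4 stroke at J2  (source Se1 imposes e)
b2 stroke at J2  (C1: C, integral causality)
b6 stroke at I1  (I1: I, integral causality)
b1 stroke at J2  (1-jn J2 has f-setter on 6)
b5 stroke at J2  (J2: bond 6 brought flow, rest push out)
b0 stroke at J1  (through GY1, causality inverts; strokes same side of GY1)
b3 stroke at R1  (J1: bond 0 brought effort, rest push out)

β0 →J1
β1 →J2
β2 →J2
β3 →R1
β4 →J2
β5 →J2
β6 →I1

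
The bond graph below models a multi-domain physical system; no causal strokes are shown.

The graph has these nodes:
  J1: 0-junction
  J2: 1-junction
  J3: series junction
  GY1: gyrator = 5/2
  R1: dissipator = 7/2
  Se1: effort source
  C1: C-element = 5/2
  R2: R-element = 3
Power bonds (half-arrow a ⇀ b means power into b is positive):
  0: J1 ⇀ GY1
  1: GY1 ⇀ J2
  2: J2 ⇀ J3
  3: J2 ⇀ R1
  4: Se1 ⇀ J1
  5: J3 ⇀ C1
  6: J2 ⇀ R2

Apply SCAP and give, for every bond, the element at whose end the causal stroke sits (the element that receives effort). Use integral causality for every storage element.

bond 0 |GY1
bond 1 |GY1
bond 2 |J2
bond 3 |J2
bond 4 |J1
bond 5 |J3
bond 6 |J2

bond 4 |J1  (Se1 (Se) sets effort on bond)
bond 0 |GY1  (J1 effort already set via bond 4)
bond 1 |GY1  (GY1 both-in/both-out from 0)
bond 2 |J2  (J2: bond 1 brought flow, rest push out)
bond 3 |J2  (1-jn J2 has f-setter on 1)
bond 6 |J2  (common-f at J2 fixed by 1)
bond 5 |J3  (J3: bond 2 brought flow, rest push out)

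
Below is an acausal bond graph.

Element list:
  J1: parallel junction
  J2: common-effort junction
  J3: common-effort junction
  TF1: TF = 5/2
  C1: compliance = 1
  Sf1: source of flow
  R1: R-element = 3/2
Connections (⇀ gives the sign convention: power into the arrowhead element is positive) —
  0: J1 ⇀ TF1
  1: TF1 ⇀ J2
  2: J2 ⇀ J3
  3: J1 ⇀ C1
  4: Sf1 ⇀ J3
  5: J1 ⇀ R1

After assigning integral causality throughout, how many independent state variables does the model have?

1  (C1 all integral)

bond 4 stroke at Sf1  (source Sf1 imposes f)
bond 2 stroke at J3  (J3 needs exactly one e-in)
bond 1 stroke at J2  (J2: last free bond brings effort in)
bond 0 stroke at TF1  (TF1 one-in-one-out from 1)
bond 3 stroke at J1  (C1 integral (e out))
bond 5 stroke at R1  (J1 effort already set via bond 3)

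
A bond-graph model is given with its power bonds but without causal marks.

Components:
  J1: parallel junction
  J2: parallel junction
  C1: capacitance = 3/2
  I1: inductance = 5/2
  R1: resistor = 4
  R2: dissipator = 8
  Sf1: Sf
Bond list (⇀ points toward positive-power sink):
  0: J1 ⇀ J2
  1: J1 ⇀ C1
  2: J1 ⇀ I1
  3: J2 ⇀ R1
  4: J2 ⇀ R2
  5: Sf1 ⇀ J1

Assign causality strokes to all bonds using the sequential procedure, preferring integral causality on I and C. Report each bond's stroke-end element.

b5 stroke→Sf1  (source Sf1 imposes f)
b1 stroke→J1  (C1: C, integral causality)
b0 stroke→J2  (common-e at J1 fixed by 1)
b2 stroke→I1  (common-e at J1 fixed by 1)
b3 stroke→R1  (common-e at J2 fixed by 0)
b4 stroke→R2  (J2: bond 0 brought effort, rest push out)

b0 →J2
b1 →J1
b2 →I1
b3 →R1
b4 →R2
b5 →Sf1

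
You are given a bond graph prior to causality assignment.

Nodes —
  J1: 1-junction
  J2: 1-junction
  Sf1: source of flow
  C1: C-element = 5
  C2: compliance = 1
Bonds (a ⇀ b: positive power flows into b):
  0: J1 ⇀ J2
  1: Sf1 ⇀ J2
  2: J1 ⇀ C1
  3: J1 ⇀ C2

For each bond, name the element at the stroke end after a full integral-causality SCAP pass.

β1 →Sf1  (Sf1 (Sf) sets flow on bond)
β0 →J2  (1-jn J2 has f-setter on 1)
β2 →J1  (J1 flow already set via bond 0)
β3 →J1  (J1 flow already set via bond 0)

b0 stroke→J2
b1 stroke→Sf1
b2 stroke→J1
b3 stroke→J1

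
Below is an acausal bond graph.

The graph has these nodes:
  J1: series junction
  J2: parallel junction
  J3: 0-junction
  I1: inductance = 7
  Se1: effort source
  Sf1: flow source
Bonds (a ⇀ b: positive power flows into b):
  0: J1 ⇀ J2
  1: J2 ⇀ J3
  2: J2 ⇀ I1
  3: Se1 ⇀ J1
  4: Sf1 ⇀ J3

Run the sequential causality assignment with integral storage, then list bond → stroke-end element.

β3 →J1  (Se1 fixes effort; stroke away)
β4 →Sf1  (Sf1: flow source, stroke at near end)
β0 →J2  (closing 1-jn rule on J1)
β1 →J3  (0-jn J2 has e-setter on 0)
β2 →I1  (0-jn J2 has e-setter on 0)

b0 stroke→J2
b1 stroke→J3
b2 stroke→I1
b3 stroke→J1
b4 stroke→Sf1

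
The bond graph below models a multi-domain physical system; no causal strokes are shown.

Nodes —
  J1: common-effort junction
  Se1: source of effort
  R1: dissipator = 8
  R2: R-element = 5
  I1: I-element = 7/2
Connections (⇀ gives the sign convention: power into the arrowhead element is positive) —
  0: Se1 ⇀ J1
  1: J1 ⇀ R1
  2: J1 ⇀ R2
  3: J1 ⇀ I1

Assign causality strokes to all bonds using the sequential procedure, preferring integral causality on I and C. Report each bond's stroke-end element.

#0 stroke at J1
#1 stroke at R1
#2 stroke at R2
#3 stroke at I1

b0 |J1  (Se1 fixes effort; stroke away)
b1 |R1  (common-e at J1 fixed by 0)
b2 |R2  (common-e at J1 fixed by 0)
b3 |I1  (J1 effort already set via bond 0)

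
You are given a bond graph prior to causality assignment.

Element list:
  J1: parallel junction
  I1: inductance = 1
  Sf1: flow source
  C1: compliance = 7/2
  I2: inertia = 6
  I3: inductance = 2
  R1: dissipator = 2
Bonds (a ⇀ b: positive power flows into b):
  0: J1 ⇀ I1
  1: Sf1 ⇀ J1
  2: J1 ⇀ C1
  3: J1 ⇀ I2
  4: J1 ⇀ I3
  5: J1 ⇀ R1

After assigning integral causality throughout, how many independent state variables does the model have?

b1 |Sf1  (Sf1 (Sf) sets flow on bond)
b0 |I1  (I1 integral (f out))
b2 |J1  (C1: C, integral causality)
b3 |I2  (0-jn J1 has e-setter on 2)
b4 |I3  (0-jn J1 has e-setter on 2)
b5 |R1  (J1 effort already set via bond 2)

4  (C1, I1, I2, I3 all integral)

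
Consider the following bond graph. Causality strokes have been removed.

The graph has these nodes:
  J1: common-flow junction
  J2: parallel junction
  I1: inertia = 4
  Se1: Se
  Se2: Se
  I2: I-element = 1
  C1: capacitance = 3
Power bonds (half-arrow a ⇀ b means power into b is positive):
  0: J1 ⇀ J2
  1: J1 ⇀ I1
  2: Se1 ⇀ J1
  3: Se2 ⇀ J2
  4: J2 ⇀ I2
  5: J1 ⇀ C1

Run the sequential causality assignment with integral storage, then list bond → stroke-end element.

β2 |J1  (Se1 (Se) sets effort on bond)
β3 |J2  (Se2: effort source, stroke at far end)
β0 |J1  (common-e at J2 fixed by 3)
β4 |I2  (J2: bond 3 brought effort, rest push out)
β1 |I1  (I1 integral (f out))
β5 |J1  (J1 flow already set via bond 1)

#0 stroke→J1
#1 stroke→I1
#2 stroke→J1
#3 stroke→J2
#4 stroke→I2
#5 stroke→J1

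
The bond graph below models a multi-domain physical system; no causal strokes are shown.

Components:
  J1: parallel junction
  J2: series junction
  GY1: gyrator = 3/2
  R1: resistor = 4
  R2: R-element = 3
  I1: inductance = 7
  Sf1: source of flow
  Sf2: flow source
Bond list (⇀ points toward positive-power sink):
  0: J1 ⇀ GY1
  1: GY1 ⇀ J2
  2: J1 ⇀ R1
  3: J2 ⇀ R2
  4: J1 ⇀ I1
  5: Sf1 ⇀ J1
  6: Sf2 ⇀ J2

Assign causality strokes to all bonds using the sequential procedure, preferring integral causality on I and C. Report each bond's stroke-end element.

bond 5 |Sf1  (Sf1: flow source, stroke at near end)
bond 6 |Sf2  (Sf2 (Sf) sets flow on bond)
bond 1 |J2  (1-jn J2 has f-setter on 6)
bond 3 |J2  (common-f at J2 fixed by 6)
bond 0 |J1  (through GY1, causality inverts; strokes same side of GY1)
bond 2 |R1  (0-jn J1 has e-setter on 0)
bond 4 |I1  (J1: bond 0 brought effort, rest push out)

β0 |J1
β1 |J2
β2 |R1
β3 |J2
β4 |I1
β5 |Sf1
β6 |Sf2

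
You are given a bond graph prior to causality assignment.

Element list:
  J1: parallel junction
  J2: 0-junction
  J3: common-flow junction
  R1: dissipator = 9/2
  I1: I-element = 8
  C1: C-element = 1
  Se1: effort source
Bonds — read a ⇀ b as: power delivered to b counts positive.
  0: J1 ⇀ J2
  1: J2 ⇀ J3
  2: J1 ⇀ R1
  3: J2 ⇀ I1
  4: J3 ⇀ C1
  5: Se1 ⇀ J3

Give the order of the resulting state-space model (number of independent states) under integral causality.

2  (C1, I1 all integral)

β5 |J3  (source Se1 imposes e)
β3 |I1  (prefer integral on I1)
β4 |J3  (C1 integral (e out))
β1 |J2  (closing 1-jn rule on J3)
β0 |J1  (J2: bond 1 brought effort, rest push out)
β2 |R1  (0-jn J1 has e-setter on 0)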